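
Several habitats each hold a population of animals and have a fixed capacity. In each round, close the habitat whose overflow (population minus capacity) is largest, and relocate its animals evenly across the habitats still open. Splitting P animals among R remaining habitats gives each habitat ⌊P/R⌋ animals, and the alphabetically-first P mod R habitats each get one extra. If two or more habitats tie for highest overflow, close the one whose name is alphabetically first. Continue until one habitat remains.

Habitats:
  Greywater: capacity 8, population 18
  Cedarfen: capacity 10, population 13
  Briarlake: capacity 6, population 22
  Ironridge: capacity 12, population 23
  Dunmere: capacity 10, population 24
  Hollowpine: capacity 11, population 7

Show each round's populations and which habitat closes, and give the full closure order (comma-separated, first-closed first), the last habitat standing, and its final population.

Round 1: Briarlake=22 Cedarfen=13 Dunmere=24 Greywater=18 Hollowpine=7 Ironridge=23 → close Briarlake (overflow 16)
  22÷5 = 4 each, +1 to first 2
Round 2: Cedarfen=18 Dunmere=29 Greywater=22 Hollowpine=11 Ironridge=27 → close Dunmere (overflow 19)
  29÷4 = 7 each, +1 to first 1
Round 3: Cedarfen=26 Greywater=29 Hollowpine=18 Ironridge=34 → close Ironridge (overflow 22)
  34÷3 = 11 each, +1 to first 1
Round 4: Cedarfen=38 Greywater=40 Hollowpine=29 → close Greywater (overflow 32)
  40÷2 = 20 each, +1 to first 0
Round 5: Cedarfen=58 Hollowpine=49 → close Cedarfen (overflow 48)
  58÷1 = 58 each, +1 to first 0

Closure order: Briarlake, Dunmere, Ironridge, Greywater, Cedarfen
Last habitat: Hollowpine with 107 animals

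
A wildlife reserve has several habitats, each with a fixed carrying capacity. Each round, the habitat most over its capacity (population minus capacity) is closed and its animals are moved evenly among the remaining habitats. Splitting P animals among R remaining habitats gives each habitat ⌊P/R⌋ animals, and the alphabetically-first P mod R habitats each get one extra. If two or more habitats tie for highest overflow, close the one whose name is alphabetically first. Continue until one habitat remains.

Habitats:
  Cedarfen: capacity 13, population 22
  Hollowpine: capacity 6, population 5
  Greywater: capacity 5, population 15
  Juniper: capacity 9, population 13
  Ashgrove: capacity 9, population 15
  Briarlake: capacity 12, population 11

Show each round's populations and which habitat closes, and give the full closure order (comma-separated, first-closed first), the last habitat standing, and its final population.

Closure order: Greywater, Cedarfen, Ashgrove, Juniper, Briarlake
Last habitat: Hollowpine with 81 animals

Round 1: Ashgrove=15 Briarlake=11 Cedarfen=22 Greywater=15 Hollowpine=5 Juniper=13 → close Greywater (overflow 10)
  15÷5 = 3 each, +1 to first 0
Round 2: Ashgrove=18 Briarlake=14 Cedarfen=25 Hollowpine=8 Juniper=16 → close Cedarfen (overflow 12)
  25÷4 = 6 each, +1 to first 1
Round 3: Ashgrove=25 Briarlake=20 Hollowpine=14 Juniper=22 → close Ashgrove (overflow 16)
  25÷3 = 8 each, +1 to first 1
Round 4: Briarlake=29 Hollowpine=22 Juniper=30 → close Juniper (overflow 21)
  30÷2 = 15 each, +1 to first 0
Round 5: Briarlake=44 Hollowpine=37 → close Briarlake (overflow 32)
  44÷1 = 44 each, +1 to first 0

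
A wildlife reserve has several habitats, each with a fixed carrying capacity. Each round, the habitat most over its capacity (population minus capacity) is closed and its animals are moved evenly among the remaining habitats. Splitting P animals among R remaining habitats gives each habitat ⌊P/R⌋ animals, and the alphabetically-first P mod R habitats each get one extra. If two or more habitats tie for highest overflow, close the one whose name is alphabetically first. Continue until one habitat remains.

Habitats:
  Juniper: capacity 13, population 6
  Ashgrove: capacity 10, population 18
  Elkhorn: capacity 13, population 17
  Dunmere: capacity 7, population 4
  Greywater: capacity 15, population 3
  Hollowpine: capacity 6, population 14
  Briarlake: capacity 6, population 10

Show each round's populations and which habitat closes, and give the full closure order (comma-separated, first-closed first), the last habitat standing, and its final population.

Round 1: Ashgrove=18 Briarlake=10 Dunmere=4 Elkhorn=17 Greywater=3 Hollowpine=14 Juniper=6 → close Ashgrove (overflow 8)
  18÷6 = 3 each, +1 to first 0
Round 2: Briarlake=13 Dunmere=7 Elkhorn=20 Greywater=6 Hollowpine=17 Juniper=9 → close Hollowpine (overflow 11)
  17÷5 = 3 each, +1 to first 2
Round 3: Briarlake=17 Dunmere=11 Elkhorn=23 Greywater=9 Juniper=12 → close Briarlake (overflow 11)
  17÷4 = 4 each, +1 to first 1
Round 4: Dunmere=16 Elkhorn=27 Greywater=13 Juniper=16 → close Elkhorn (overflow 14)
  27÷3 = 9 each, +1 to first 0
Round 5: Dunmere=25 Greywater=22 Juniper=25 → close Dunmere (overflow 18)
  25÷2 = 12 each, +1 to first 1
Round 6: Greywater=35 Juniper=37 → close Juniper (overflow 24)
  37÷1 = 37 each, +1 to first 0

Closure order: Ashgrove, Hollowpine, Briarlake, Elkhorn, Dunmere, Juniper
Last habitat: Greywater with 72 animals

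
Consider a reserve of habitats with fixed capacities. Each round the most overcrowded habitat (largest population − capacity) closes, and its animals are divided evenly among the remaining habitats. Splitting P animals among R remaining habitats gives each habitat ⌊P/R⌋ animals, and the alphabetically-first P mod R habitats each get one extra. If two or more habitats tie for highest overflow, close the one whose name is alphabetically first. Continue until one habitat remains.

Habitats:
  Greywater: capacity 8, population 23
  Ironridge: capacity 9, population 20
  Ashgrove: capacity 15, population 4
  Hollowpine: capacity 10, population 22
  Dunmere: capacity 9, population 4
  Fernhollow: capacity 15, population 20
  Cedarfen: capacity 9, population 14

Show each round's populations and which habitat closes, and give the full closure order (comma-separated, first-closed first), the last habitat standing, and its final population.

Closure order: Greywater, Hollowpine, Ironridge, Cedarfen, Fernhollow, Dunmere
Last habitat: Ashgrove with 107 animals

Round 1: Ashgrove=4 Cedarfen=14 Dunmere=4 Fernhollow=20 Greywater=23 Hollowpine=22 Ironridge=20 → close Greywater (overflow 15)
  23÷6 = 3 each, +1 to first 5
Round 2: Ashgrove=8 Cedarfen=18 Dunmere=8 Fernhollow=24 Hollowpine=26 Ironridge=23 → close Hollowpine (overflow 16)
  26÷5 = 5 each, +1 to first 1
Round 3: Ashgrove=14 Cedarfen=23 Dunmere=13 Fernhollow=29 Ironridge=28 → close Ironridge (overflow 19)
  28÷4 = 7 each, +1 to first 0
Round 4: Ashgrove=21 Cedarfen=30 Dunmere=20 Fernhollow=36 → close Cedarfen (overflow 21)
  30÷3 = 10 each, +1 to first 0
Round 5: Ashgrove=31 Dunmere=30 Fernhollow=46 → close Fernhollow (overflow 31)
  46÷2 = 23 each, +1 to first 0
Round 6: Ashgrove=54 Dunmere=53 → close Dunmere (overflow 44)
  53÷1 = 53 each, +1 to first 0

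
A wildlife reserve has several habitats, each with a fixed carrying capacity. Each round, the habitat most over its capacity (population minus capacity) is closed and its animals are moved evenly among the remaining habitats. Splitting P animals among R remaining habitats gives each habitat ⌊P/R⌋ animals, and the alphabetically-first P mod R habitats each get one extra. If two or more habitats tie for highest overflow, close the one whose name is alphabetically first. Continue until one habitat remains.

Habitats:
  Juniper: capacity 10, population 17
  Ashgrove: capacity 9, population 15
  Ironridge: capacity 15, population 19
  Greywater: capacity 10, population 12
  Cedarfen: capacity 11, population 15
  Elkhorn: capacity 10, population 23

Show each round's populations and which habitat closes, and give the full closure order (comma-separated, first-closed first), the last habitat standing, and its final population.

Round 1: Ashgrove=15 Cedarfen=15 Elkhorn=23 Greywater=12 Ironridge=19 Juniper=17 → close Elkhorn (overflow 13)
  23÷5 = 4 each, +1 to first 3
Round 2: Ashgrove=20 Cedarfen=20 Greywater=17 Ironridge=23 Juniper=21 → close Ashgrove (overflow 11)
  20÷4 = 5 each, +1 to first 0
Round 3: Cedarfen=25 Greywater=22 Ironridge=28 Juniper=26 → close Juniper (overflow 16)
  26÷3 = 8 each, +1 to first 2
Round 4: Cedarfen=34 Greywater=31 Ironridge=36 → close Cedarfen (overflow 23)
  34÷2 = 17 each, +1 to first 0
Round 5: Greywater=48 Ironridge=53 → close Greywater (overflow 38)
  48÷1 = 48 each, +1 to first 0

Closure order: Elkhorn, Ashgrove, Juniper, Cedarfen, Greywater
Last habitat: Ironridge with 101 animals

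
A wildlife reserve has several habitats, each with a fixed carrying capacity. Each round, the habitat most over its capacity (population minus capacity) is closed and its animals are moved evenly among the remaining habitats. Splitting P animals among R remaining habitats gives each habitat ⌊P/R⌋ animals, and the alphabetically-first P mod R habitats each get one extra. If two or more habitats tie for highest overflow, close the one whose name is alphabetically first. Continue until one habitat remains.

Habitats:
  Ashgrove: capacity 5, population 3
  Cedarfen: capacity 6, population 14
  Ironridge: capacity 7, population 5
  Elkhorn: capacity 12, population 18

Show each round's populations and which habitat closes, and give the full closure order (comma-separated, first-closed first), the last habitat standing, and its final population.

Closure order: Cedarfen, Elkhorn, Ashgrove
Last habitat: Ironridge with 40 animals

Round 1: Ashgrove=3 Cedarfen=14 Elkhorn=18 Ironridge=5 → close Cedarfen (overflow 8)
  14÷3 = 4 each, +1 to first 2
Round 2: Ashgrove=8 Elkhorn=23 Ironridge=9 → close Elkhorn (overflow 11)
  23÷2 = 11 each, +1 to first 1
Round 3: Ashgrove=20 Ironridge=20 → close Ashgrove (overflow 15)
  20÷1 = 20 each, +1 to first 0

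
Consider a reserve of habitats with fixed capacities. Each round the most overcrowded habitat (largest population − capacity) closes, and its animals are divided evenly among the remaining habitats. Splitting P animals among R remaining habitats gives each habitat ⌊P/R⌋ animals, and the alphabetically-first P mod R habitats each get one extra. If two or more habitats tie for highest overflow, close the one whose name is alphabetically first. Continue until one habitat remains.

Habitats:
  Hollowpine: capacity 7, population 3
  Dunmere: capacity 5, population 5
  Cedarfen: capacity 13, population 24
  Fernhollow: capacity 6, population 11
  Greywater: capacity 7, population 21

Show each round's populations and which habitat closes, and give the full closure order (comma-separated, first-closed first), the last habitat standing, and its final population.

Closure order: Greywater, Cedarfen, Fernhollow, Dunmere
Last habitat: Hollowpine with 64 animals

Round 1: Cedarfen=24 Dunmere=5 Fernhollow=11 Greywater=21 Hollowpine=3 → close Greywater (overflow 14)
  21÷4 = 5 each, +1 to first 1
Round 2: Cedarfen=30 Dunmere=10 Fernhollow=16 Hollowpine=8 → close Cedarfen (overflow 17)
  30÷3 = 10 each, +1 to first 0
Round 3: Dunmere=20 Fernhollow=26 Hollowpine=18 → close Fernhollow (overflow 20)
  26÷2 = 13 each, +1 to first 0
Round 4: Dunmere=33 Hollowpine=31 → close Dunmere (overflow 28)
  33÷1 = 33 each, +1 to first 0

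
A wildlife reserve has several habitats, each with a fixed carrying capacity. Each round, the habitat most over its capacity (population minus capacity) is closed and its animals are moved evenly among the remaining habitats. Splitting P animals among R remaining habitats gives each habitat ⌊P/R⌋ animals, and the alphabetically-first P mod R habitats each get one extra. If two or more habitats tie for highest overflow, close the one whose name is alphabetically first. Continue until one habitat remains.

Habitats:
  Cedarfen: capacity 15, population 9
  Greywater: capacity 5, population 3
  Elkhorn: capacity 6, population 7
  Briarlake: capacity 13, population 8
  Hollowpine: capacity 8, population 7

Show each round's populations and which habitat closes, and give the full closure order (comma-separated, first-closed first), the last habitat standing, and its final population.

Round 1: Briarlake=8 Cedarfen=9 Elkhorn=7 Greywater=3 Hollowpine=7 → close Elkhorn (overflow 1)
  7÷4 = 1 each, +1 to first 3
Round 2: Briarlake=10 Cedarfen=11 Greywater=5 Hollowpine=8 → close Greywater (overflow 0)
  5÷3 = 1 each, +1 to first 2
Round 3: Briarlake=12 Cedarfen=13 Hollowpine=9 → close Hollowpine (overflow 1)
  9÷2 = 4 each, +1 to first 1
Round 4: Briarlake=17 Cedarfen=17 → close Briarlake (overflow 4)
  17÷1 = 17 each, +1 to first 0

Closure order: Elkhorn, Greywater, Hollowpine, Briarlake
Last habitat: Cedarfen with 34 animals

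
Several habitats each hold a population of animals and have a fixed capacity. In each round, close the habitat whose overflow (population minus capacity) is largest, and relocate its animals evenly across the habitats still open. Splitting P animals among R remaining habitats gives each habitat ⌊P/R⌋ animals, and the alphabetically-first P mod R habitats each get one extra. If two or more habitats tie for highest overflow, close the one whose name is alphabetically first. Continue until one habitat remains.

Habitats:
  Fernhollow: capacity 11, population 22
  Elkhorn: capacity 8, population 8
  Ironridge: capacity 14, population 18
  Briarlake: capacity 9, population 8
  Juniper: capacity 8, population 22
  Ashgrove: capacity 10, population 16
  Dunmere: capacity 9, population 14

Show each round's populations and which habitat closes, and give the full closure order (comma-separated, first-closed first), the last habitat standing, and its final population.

Closure order: Juniper, Fernhollow, Ashgrove, Dunmere, Ironridge, Briarlake
Last habitat: Elkhorn with 108 animals

Round 1: Ashgrove=16 Briarlake=8 Dunmere=14 Elkhorn=8 Fernhollow=22 Ironridge=18 Juniper=22 → close Juniper (overflow 14)
  22÷6 = 3 each, +1 to first 4
Round 2: Ashgrove=20 Briarlake=12 Dunmere=18 Elkhorn=12 Fernhollow=25 Ironridge=21 → close Fernhollow (overflow 14)
  25÷5 = 5 each, +1 to first 0
Round 3: Ashgrove=25 Briarlake=17 Dunmere=23 Elkhorn=17 Ironridge=26 → close Ashgrove (overflow 15)
  25÷4 = 6 each, +1 to first 1
Round 4: Briarlake=24 Dunmere=29 Elkhorn=23 Ironridge=32 → close Dunmere (overflow 20)
  29÷3 = 9 each, +1 to first 2
Round 5: Briarlake=34 Elkhorn=33 Ironridge=41 → close Ironridge (overflow 27)
  41÷2 = 20 each, +1 to first 1
Round 6: Briarlake=55 Elkhorn=53 → close Briarlake (overflow 46)
  55÷1 = 55 each, +1 to first 0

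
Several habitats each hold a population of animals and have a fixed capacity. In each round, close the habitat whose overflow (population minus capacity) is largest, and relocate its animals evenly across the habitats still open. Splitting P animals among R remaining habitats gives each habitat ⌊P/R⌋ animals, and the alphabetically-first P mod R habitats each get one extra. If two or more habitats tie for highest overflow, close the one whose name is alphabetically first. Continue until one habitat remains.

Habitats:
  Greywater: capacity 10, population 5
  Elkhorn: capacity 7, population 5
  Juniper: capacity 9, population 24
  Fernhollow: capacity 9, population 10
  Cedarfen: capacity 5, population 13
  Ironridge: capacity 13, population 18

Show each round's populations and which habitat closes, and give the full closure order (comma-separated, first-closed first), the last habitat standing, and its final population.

Round 1: Cedarfen=13 Elkhorn=5 Fernhollow=10 Greywater=5 Ironridge=18 Juniper=24 → close Juniper (overflow 15)
  24÷5 = 4 each, +1 to first 4
Round 2: Cedarfen=18 Elkhorn=10 Fernhollow=15 Greywater=10 Ironridge=22 → close Cedarfen (overflow 13)
  18÷4 = 4 each, +1 to first 2
Round 3: Elkhorn=15 Fernhollow=20 Greywater=14 Ironridge=26 → close Ironridge (overflow 13)
  26÷3 = 8 each, +1 to first 2
Round 4: Elkhorn=24 Fernhollow=29 Greywater=22 → close Fernhollow (overflow 20)
  29÷2 = 14 each, +1 to first 1
Round 5: Elkhorn=39 Greywater=36 → close Elkhorn (overflow 32)
  39÷1 = 39 each, +1 to first 0

Closure order: Juniper, Cedarfen, Ironridge, Fernhollow, Elkhorn
Last habitat: Greywater with 75 animals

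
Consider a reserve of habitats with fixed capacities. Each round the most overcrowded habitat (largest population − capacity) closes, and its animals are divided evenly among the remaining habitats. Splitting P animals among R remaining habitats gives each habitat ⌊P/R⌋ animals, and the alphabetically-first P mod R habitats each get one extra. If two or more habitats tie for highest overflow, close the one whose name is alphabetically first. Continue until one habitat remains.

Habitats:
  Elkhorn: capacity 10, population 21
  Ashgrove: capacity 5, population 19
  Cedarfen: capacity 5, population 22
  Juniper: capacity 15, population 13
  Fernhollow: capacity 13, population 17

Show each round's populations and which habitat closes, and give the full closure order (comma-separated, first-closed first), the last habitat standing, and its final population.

Round 1: Ashgrove=19 Cedarfen=22 Elkhorn=21 Fernhollow=17 Juniper=13 → close Cedarfen (overflow 17)
  22÷4 = 5 each, +1 to first 2
Round 2: Ashgrove=25 Elkhorn=27 Fernhollow=22 Juniper=18 → close Ashgrove (overflow 20)
  25÷3 = 8 each, +1 to first 1
Round 3: Elkhorn=36 Fernhollow=30 Juniper=26 → close Elkhorn (overflow 26)
  36÷2 = 18 each, +1 to first 0
Round 4: Fernhollow=48 Juniper=44 → close Fernhollow (overflow 35)
  48÷1 = 48 each, +1 to first 0

Closure order: Cedarfen, Ashgrove, Elkhorn, Fernhollow
Last habitat: Juniper with 92 animals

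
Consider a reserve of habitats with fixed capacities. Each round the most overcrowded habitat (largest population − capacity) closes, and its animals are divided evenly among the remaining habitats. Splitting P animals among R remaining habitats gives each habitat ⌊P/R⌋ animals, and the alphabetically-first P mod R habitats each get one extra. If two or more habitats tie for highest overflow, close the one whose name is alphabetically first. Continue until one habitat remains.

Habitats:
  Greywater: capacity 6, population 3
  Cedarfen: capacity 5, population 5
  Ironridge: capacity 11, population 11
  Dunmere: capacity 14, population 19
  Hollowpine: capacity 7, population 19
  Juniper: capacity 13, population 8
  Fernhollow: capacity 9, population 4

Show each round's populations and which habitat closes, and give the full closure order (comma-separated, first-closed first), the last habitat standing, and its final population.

Closure order: Hollowpine, Dunmere, Cedarfen, Ironridge, Greywater, Fernhollow
Last habitat: Juniper with 69 animals

Round 1: Cedarfen=5 Dunmere=19 Fernhollow=4 Greywater=3 Hollowpine=19 Ironridge=11 Juniper=8 → close Hollowpine (overflow 12)
  19÷6 = 3 each, +1 to first 1
Round 2: Cedarfen=9 Dunmere=22 Fernhollow=7 Greywater=6 Ironridge=14 Juniper=11 → close Dunmere (overflow 8)
  22÷5 = 4 each, +1 to first 2
Round 3: Cedarfen=14 Fernhollow=12 Greywater=10 Ironridge=18 Juniper=15 → close Cedarfen (overflow 9)
  14÷4 = 3 each, +1 to first 2
Round 4: Fernhollow=16 Greywater=14 Ironridge=21 Juniper=18 → close Ironridge (overflow 10)
  21÷3 = 7 each, +1 to first 0
Round 5: Fernhollow=23 Greywater=21 Juniper=25 → close Greywater (overflow 15)
  21÷2 = 10 each, +1 to first 1
Round 6: Fernhollow=34 Juniper=35 → close Fernhollow (overflow 25)
  34÷1 = 34 each, +1 to first 0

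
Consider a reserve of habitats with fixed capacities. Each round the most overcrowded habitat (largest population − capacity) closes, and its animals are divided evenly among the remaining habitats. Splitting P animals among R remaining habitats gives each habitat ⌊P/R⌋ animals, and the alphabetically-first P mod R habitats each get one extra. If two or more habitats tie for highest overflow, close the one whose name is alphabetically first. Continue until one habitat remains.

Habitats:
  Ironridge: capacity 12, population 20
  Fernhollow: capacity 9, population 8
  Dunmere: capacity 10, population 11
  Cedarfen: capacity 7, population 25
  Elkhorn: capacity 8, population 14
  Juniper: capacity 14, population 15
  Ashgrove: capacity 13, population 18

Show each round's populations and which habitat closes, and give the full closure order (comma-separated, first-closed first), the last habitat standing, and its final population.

Closure order: Cedarfen, Ironridge, Ashgrove, Elkhorn, Dunmere, Fernhollow
Last habitat: Juniper with 111 animals

Round 1: Ashgrove=18 Cedarfen=25 Dunmere=11 Elkhorn=14 Fernhollow=8 Ironridge=20 Juniper=15 → close Cedarfen (overflow 18)
  25÷6 = 4 each, +1 to first 1
Round 2: Ashgrove=23 Dunmere=15 Elkhorn=18 Fernhollow=12 Ironridge=24 Juniper=19 → close Ironridge (overflow 12)
  24÷5 = 4 each, +1 to first 4
Round 3: Ashgrove=28 Dunmere=20 Elkhorn=23 Fernhollow=17 Juniper=23 → close Ashgrove (overflow 15)
  28÷4 = 7 each, +1 to first 0
Round 4: Dunmere=27 Elkhorn=30 Fernhollow=24 Juniper=30 → close Elkhorn (overflow 22)
  30÷3 = 10 each, +1 to first 0
Round 5: Dunmere=37 Fernhollow=34 Juniper=40 → close Dunmere (overflow 27)
  37÷2 = 18 each, +1 to first 1
Round 6: Fernhollow=53 Juniper=58 → close Fernhollow (overflow 44)
  53÷1 = 53 each, +1 to first 0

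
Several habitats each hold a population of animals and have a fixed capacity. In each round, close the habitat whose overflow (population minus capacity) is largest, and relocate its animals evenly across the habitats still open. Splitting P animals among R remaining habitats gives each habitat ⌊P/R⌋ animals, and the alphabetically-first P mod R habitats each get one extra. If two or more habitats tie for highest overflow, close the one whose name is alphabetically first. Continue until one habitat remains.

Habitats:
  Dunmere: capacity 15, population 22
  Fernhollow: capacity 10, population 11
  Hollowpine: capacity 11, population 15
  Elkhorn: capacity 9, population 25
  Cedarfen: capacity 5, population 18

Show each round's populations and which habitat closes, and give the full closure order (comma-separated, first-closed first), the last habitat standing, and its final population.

Round 1: Cedarfen=18 Dunmere=22 Elkhorn=25 Fernhollow=11 Hollowpine=15 → close Elkhorn (overflow 16)
  25÷4 = 6 each, +1 to first 1
Round 2: Cedarfen=25 Dunmere=28 Fernhollow=17 Hollowpine=21 → close Cedarfen (overflow 20)
  25÷3 = 8 each, +1 to first 1
Round 3: Dunmere=37 Fernhollow=25 Hollowpine=29 → close Dunmere (overflow 22)
  37÷2 = 18 each, +1 to first 1
Round 4: Fernhollow=44 Hollowpine=47 → close Hollowpine (overflow 36)
  47÷1 = 47 each, +1 to first 0

Closure order: Elkhorn, Cedarfen, Dunmere, Hollowpine
Last habitat: Fernhollow with 91 animals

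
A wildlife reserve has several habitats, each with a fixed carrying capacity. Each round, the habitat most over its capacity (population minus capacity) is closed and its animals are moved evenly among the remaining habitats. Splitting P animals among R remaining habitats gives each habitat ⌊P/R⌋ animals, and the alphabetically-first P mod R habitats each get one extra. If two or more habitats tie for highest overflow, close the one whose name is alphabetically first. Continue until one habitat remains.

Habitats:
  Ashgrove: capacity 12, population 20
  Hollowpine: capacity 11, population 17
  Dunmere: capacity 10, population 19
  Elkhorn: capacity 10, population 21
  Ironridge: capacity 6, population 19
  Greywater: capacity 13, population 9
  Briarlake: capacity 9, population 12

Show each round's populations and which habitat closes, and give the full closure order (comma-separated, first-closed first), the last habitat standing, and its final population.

Closure order: Ironridge, Elkhorn, Ashgrove, Dunmere, Briarlake, Hollowpine
Last habitat: Greywater with 117 animals

Round 1: Ashgrove=20 Briarlake=12 Dunmere=19 Elkhorn=21 Greywater=9 Hollowpine=17 Ironridge=19 → close Ironridge (overflow 13)
  19÷6 = 3 each, +1 to first 1
Round 2: Ashgrove=24 Briarlake=15 Dunmere=22 Elkhorn=24 Greywater=12 Hollowpine=20 → close Elkhorn (overflow 14)
  24÷5 = 4 each, +1 to first 4
Round 3: Ashgrove=29 Briarlake=20 Dunmere=27 Greywater=17 Hollowpine=24 → close Ashgrove (overflow 17)
  29÷4 = 7 each, +1 to first 1
Round 4: Briarlake=28 Dunmere=34 Greywater=24 Hollowpine=31 → close Dunmere (overflow 24)
  34÷3 = 11 each, +1 to first 1
Round 5: Briarlake=40 Greywater=35 Hollowpine=42 → close Briarlake (overflow 31)
  40÷2 = 20 each, +1 to first 0
Round 6: Greywater=55 Hollowpine=62 → close Hollowpine (overflow 51)
  62÷1 = 62 each, +1 to first 0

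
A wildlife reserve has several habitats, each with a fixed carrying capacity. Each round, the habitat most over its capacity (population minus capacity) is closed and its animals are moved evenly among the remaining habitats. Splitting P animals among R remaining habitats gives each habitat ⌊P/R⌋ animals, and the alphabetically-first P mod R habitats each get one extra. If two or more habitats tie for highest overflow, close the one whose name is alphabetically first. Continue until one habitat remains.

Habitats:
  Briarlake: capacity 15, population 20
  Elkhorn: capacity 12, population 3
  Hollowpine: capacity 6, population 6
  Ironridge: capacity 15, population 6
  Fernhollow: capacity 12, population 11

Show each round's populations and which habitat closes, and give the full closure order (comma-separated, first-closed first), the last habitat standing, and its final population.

Closure order: Briarlake, Hollowpine, Fernhollow, Elkhorn
Last habitat: Ironridge with 46 animals

Round 1: Briarlake=20 Elkhorn=3 Fernhollow=11 Hollowpine=6 Ironridge=6 → close Briarlake (overflow 5)
  20÷4 = 5 each, +1 to first 0
Round 2: Elkhorn=8 Fernhollow=16 Hollowpine=11 Ironridge=11 → close Hollowpine (overflow 5)
  11÷3 = 3 each, +1 to first 2
Round 3: Elkhorn=12 Fernhollow=20 Ironridge=14 → close Fernhollow (overflow 8)
  20÷2 = 10 each, +1 to first 0
Round 4: Elkhorn=22 Ironridge=24 → close Elkhorn (overflow 10)
  22÷1 = 22 each, +1 to first 0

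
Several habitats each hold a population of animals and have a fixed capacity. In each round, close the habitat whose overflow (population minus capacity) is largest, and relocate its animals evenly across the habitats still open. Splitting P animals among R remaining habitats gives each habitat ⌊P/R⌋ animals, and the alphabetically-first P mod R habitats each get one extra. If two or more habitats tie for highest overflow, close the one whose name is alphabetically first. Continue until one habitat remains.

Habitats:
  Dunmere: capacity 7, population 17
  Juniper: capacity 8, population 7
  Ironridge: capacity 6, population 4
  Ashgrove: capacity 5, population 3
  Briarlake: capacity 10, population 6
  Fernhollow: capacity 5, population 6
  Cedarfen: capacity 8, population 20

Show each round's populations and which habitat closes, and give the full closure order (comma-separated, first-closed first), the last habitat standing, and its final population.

Closure order: Cedarfen, Dunmere, Fernhollow, Ashgrove, Juniper, Ironridge
Last habitat: Briarlake with 63 animals

Round 1: Ashgrove=3 Briarlake=6 Cedarfen=20 Dunmere=17 Fernhollow=6 Ironridge=4 Juniper=7 → close Cedarfen (overflow 12)
  20÷6 = 3 each, +1 to first 2
Round 2: Ashgrove=7 Briarlake=10 Dunmere=20 Fernhollow=9 Ironridge=7 Juniper=10 → close Dunmere (overflow 13)
  20÷5 = 4 each, +1 to first 0
Round 3: Ashgrove=11 Briarlake=14 Fernhollow=13 Ironridge=11 Juniper=14 → close Fernhollow (overflow 8)
  13÷4 = 3 each, +1 to first 1
Round 4: Ashgrove=15 Briarlake=17 Ironridge=14 Juniper=17 → close Ashgrove (overflow 10)
  15÷3 = 5 each, +1 to first 0
Round 5: Briarlake=22 Ironridge=19 Juniper=22 → close Juniper (overflow 14)
  22÷2 = 11 each, +1 to first 0
Round 6: Briarlake=33 Ironridge=30 → close Ironridge (overflow 24)
  30÷1 = 30 each, +1 to first 0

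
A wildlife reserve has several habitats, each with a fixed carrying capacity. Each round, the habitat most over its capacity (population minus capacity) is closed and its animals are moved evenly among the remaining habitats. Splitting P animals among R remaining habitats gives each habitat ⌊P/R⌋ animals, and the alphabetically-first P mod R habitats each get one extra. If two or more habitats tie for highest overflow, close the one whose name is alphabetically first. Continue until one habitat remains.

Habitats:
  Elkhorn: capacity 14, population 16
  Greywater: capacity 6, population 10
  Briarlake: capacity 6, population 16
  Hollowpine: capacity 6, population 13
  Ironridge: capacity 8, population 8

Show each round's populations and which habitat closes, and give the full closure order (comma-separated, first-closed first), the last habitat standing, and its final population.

Round 1: Briarlake=16 Elkhorn=16 Greywater=10 Hollowpine=13 Ironridge=8 → close Briarlake (overflow 10)
  16÷4 = 4 each, +1 to first 0
Round 2: Elkhorn=20 Greywater=14 Hollowpine=17 Ironridge=12 → close Hollowpine (overflow 11)
  17÷3 = 5 each, +1 to first 2
Round 3: Elkhorn=26 Greywater=20 Ironridge=17 → close Greywater (overflow 14)
  20÷2 = 10 each, +1 to first 0
Round 4: Elkhorn=36 Ironridge=27 → close Elkhorn (overflow 22)
  36÷1 = 36 each, +1 to first 0

Closure order: Briarlake, Hollowpine, Greywater, Elkhorn
Last habitat: Ironridge with 63 animals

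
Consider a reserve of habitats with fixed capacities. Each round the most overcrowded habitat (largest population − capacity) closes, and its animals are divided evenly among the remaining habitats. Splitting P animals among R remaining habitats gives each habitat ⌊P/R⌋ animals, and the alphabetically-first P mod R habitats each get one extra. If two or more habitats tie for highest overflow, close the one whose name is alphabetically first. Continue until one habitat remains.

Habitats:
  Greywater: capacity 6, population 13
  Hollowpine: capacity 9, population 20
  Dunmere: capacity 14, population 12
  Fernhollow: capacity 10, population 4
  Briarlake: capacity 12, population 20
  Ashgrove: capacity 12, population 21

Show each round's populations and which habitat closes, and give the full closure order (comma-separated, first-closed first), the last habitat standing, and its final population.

Closure order: Hollowpine, Ashgrove, Briarlake, Greywater, Dunmere
Last habitat: Fernhollow with 90 animals

Round 1: Ashgrove=21 Briarlake=20 Dunmere=12 Fernhollow=4 Greywater=13 Hollowpine=20 → close Hollowpine (overflow 11)
  20÷5 = 4 each, +1 to first 0
Round 2: Ashgrove=25 Briarlake=24 Dunmere=16 Fernhollow=8 Greywater=17 → close Ashgrove (overflow 13)
  25÷4 = 6 each, +1 to first 1
Round 3: Briarlake=31 Dunmere=22 Fernhollow=14 Greywater=23 → close Briarlake (overflow 19)
  31÷3 = 10 each, +1 to first 1
Round 4: Dunmere=33 Fernhollow=24 Greywater=33 → close Greywater (overflow 27)
  33÷2 = 16 each, +1 to first 1
Round 5: Dunmere=50 Fernhollow=40 → close Dunmere (overflow 36)
  50÷1 = 50 each, +1 to first 0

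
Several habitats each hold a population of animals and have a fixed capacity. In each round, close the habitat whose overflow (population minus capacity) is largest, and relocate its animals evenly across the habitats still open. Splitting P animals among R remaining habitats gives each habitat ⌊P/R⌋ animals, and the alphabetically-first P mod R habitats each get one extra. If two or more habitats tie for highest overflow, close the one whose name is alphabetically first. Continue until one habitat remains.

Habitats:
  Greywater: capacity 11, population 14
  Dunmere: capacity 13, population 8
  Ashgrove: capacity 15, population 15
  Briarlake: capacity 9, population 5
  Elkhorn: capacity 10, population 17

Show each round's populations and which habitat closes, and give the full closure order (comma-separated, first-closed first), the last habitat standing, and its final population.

Closure order: Elkhorn, Greywater, Ashgrove, Briarlake
Last habitat: Dunmere with 59 animals

Round 1: Ashgrove=15 Briarlake=5 Dunmere=8 Elkhorn=17 Greywater=14 → close Elkhorn (overflow 7)
  17÷4 = 4 each, +1 to first 1
Round 2: Ashgrove=20 Briarlake=9 Dunmere=12 Greywater=18 → close Greywater (overflow 7)
  18÷3 = 6 each, +1 to first 0
Round 3: Ashgrove=26 Briarlake=15 Dunmere=18 → close Ashgrove (overflow 11)
  26÷2 = 13 each, +1 to first 0
Round 4: Briarlake=28 Dunmere=31 → close Briarlake (overflow 19)
  28÷1 = 28 each, +1 to first 0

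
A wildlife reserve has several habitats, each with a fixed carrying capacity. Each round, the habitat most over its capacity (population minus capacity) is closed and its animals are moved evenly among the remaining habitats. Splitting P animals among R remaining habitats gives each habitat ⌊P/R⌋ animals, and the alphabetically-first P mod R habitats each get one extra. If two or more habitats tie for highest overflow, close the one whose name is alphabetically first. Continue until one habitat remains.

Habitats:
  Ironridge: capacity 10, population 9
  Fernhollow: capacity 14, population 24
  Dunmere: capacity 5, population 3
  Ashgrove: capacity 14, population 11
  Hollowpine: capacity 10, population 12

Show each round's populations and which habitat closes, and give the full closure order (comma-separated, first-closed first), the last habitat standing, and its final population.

Closure order: Fernhollow, Hollowpine, Ironridge, Ashgrove
Last habitat: Dunmere with 59 animals

Round 1: Ashgrove=11 Dunmere=3 Fernhollow=24 Hollowpine=12 Ironridge=9 → close Fernhollow (overflow 10)
  24÷4 = 6 each, +1 to first 0
Round 2: Ashgrove=17 Dunmere=9 Hollowpine=18 Ironridge=15 → close Hollowpine (overflow 8)
  18÷3 = 6 each, +1 to first 0
Round 3: Ashgrove=23 Dunmere=15 Ironridge=21 → close Ironridge (overflow 11)
  21÷2 = 10 each, +1 to first 1
Round 4: Ashgrove=34 Dunmere=25 → close Ashgrove (overflow 20)
  34÷1 = 34 each, +1 to first 0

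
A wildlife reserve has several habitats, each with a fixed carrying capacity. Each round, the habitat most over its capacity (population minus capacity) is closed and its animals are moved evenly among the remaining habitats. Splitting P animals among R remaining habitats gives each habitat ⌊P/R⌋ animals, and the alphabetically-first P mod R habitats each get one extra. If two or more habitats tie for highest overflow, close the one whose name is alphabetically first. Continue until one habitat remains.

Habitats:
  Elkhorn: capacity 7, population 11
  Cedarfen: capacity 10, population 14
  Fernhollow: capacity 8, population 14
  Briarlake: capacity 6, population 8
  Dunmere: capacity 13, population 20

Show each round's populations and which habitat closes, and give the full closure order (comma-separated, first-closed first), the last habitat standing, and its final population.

Round 1: Briarlake=8 Cedarfen=14 Dunmere=20 Elkhorn=11 Fernhollow=14 → close Dunmere (overflow 7)
  20÷4 = 5 each, +1 to first 0
Round 2: Briarlake=13 Cedarfen=19 Elkhorn=16 Fernhollow=19 → close Fernhollow (overflow 11)
  19÷3 = 6 each, +1 to first 1
Round 3: Briarlake=20 Cedarfen=25 Elkhorn=22 → close Cedarfen (overflow 15)
  25÷2 = 12 each, +1 to first 1
Round 4: Briarlake=33 Elkhorn=34 → close Briarlake (overflow 27)
  33÷1 = 33 each, +1 to first 0

Closure order: Dunmere, Fernhollow, Cedarfen, Briarlake
Last habitat: Elkhorn with 67 animals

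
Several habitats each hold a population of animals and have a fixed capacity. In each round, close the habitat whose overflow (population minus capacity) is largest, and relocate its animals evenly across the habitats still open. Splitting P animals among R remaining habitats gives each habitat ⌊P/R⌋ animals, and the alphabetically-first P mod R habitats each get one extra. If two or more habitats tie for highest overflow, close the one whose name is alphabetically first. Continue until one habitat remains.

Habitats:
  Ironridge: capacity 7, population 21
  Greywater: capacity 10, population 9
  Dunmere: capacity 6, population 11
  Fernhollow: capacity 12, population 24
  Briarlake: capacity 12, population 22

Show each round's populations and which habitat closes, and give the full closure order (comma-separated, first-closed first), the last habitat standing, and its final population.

Round 1: Briarlake=22 Dunmere=11 Fernhollow=24 Greywater=9 Ironridge=21 → close Ironridge (overflow 14)
  21÷4 = 5 each, +1 to first 1
Round 2: Briarlake=28 Dunmere=16 Fernhollow=29 Greywater=14 → close Fernhollow (overflow 17)
  29÷3 = 9 each, +1 to first 2
Round 3: Briarlake=38 Dunmere=26 Greywater=23 → close Briarlake (overflow 26)
  38÷2 = 19 each, +1 to first 0
Round 4: Dunmere=45 Greywater=42 → close Dunmere (overflow 39)
  45÷1 = 45 each, +1 to first 0

Closure order: Ironridge, Fernhollow, Briarlake, Dunmere
Last habitat: Greywater with 87 animals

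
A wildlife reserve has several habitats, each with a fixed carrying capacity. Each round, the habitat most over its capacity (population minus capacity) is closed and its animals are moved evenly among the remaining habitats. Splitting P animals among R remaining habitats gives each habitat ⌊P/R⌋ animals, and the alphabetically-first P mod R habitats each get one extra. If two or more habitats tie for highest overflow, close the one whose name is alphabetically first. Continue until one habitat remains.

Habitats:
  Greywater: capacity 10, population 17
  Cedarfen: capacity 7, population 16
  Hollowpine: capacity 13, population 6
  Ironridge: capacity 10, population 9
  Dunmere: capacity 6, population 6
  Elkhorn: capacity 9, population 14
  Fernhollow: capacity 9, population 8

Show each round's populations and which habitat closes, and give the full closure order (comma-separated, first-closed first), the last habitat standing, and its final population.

Round 1: Cedarfen=16 Dunmere=6 Elkhorn=14 Fernhollow=8 Greywater=17 Hollowpine=6 Ironridge=9 → close Cedarfen (overflow 9)
  16÷6 = 2 each, +1 to first 4
Round 2: Dunmere=9 Elkhorn=17 Fernhollow=11 Greywater=20 Hollowpine=8 Ironridge=11 → close Greywater (overflow 10)
  20÷5 = 4 each, +1 to first 0
Round 3: Dunmere=13 Elkhorn=21 Fernhollow=15 Hollowpine=12 Ironridge=15 → close Elkhorn (overflow 12)
  21÷4 = 5 each, +1 to first 1
Round 4: Dunmere=19 Fernhollow=20 Hollowpine=17 Ironridge=20 → close Dunmere (overflow 13)
  19÷3 = 6 each, +1 to first 1
Round 5: Fernhollow=27 Hollowpine=23 Ironridge=26 → close Fernhollow (overflow 18)
  27÷2 = 13 each, +1 to first 1
Round 6: Hollowpine=37 Ironridge=39 → close Ironridge (overflow 29)
  39÷1 = 39 each, +1 to first 0

Closure order: Cedarfen, Greywater, Elkhorn, Dunmere, Fernhollow, Ironridge
Last habitat: Hollowpine with 76 animals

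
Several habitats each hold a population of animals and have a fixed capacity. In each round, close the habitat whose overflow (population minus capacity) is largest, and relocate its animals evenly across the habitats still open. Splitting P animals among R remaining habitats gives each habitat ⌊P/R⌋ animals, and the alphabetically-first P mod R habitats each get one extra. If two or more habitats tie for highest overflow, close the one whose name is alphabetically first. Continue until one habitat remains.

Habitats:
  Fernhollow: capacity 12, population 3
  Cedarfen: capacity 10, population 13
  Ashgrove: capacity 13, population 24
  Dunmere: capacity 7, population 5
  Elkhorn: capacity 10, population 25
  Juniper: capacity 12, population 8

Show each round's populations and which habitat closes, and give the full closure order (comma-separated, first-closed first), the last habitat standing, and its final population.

Round 1: Ashgrove=24 Cedarfen=13 Dunmere=5 Elkhorn=25 Fernhollow=3 Juniper=8 → close Elkhorn (overflow 15)
  25÷5 = 5 each, +1 to first 0
Round 2: Ashgrove=29 Cedarfen=18 Dunmere=10 Fernhollow=8 Juniper=13 → close Ashgrove (overflow 16)
  29÷4 = 7 each, +1 to first 1
Round 3: Cedarfen=26 Dunmere=17 Fernhollow=15 Juniper=20 → close Cedarfen (overflow 16)
  26÷3 = 8 each, +1 to first 2
Round 4: Dunmere=26 Fernhollow=24 Juniper=28 → close Dunmere (overflow 19)
  26÷2 = 13 each, +1 to first 0
Round 5: Fernhollow=37 Juniper=41 → close Juniper (overflow 29)
  41÷1 = 41 each, +1 to first 0

Closure order: Elkhorn, Ashgrove, Cedarfen, Dunmere, Juniper
Last habitat: Fernhollow with 78 animals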